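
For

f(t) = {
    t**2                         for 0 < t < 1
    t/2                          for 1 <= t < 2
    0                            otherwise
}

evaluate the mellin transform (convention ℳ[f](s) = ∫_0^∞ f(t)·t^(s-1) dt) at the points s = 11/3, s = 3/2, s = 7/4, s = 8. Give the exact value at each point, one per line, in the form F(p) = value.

undo the shared t-power: t**(3/2) on [0, 1); sqrt(t)/2 on [1, 2)
strip the shared t-power: t on [0, 1); 1/2 on [1, 2)
slice at 1, transform all 2 pieces, and sum them
∫ t**2·t^(s-1) over [0, 1)
piece [1, 2): integrate t/2 against the kernel

F(11/3) = 33/476 + 12*2**(2/3)/7
F(3/2) = 3/35 + 4*sqrt(2)/5
F(7/4) = 14/165 + 8*2**(3/4)/11
F(8) = 1282/45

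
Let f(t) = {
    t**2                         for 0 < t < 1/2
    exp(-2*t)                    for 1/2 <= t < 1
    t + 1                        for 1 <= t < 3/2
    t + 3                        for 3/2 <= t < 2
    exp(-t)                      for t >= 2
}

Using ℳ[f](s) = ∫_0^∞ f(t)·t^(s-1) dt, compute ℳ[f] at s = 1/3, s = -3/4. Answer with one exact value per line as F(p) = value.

F(1/3) = 2**(2/3)*(-168*3**(1/3) - 105*2**(1/3) - 28*uppergamma(1/3, 2) + 28*2**(1/3)*uppergamma(1/3, 2) + 3 + 28*uppergamma(1/3, 1) + 294*2**(2/3))/56
F(-3/4) = 2**(3/4)*(-4*2**(1/4)/3 - uppergamma(-3/4, 2) + 2**(1/4)*uppergamma(-3/4, 2)/2 + uppergamma(-3/4, 1) + 1/5 + 8*3**(1/4)/9 + sqrt(2))

integrate the 5 segments split at 1/2, 1, 3/2, 2, then add the results
the [0, 1/2) slice contributes ∫ t**2·t^(s-1) dt
the [1/2, 1) slice contributes ∫ exp(-2*t)·t^(s-1) dt
segment 1 to 3/2 holds (t + 1); add its integral
∫ (t + 3)·t^(s-1) over [3/2, 2)
[2, ∞) adds the kernel integral of exp(-t)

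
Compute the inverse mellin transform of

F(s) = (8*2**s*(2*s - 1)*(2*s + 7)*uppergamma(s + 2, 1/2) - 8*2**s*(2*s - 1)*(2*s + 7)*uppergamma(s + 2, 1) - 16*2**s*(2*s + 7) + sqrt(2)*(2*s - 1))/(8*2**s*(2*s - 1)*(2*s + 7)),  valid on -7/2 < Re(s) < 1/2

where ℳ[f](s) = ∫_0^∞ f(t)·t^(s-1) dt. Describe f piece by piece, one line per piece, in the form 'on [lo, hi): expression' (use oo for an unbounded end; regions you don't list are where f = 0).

reversing the shared t-power: t**(3/2) on [0, 1/2); exp(-t) on [1/2, 1); t**(-5/2) on [1, ∞)
cuts at 1/2, 1: linearity sums the 3 kernel integrals
over [0, 1/2), the kernel integral of t**(7/2) enters the sum
between 1/2 and 1 the integrand is t**2*exp(-t)·t^(s-1)
piece [1, ∞): integrate 1/sqrt(t) against the kernel

on [0, 1/2): t**(7/2)
on [1/2, 1): t**2*exp(-t)
on [1, oo): 1/sqrt(t)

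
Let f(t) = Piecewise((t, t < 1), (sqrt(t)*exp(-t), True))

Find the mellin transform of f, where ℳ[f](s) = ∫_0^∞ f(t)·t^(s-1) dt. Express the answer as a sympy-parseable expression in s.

peel off the shared t-power: sqrt(t) on [0, 1); exp(-t) on [1, ∞)
cuts at 1: linearity sums the 2 kernel integrals
on [0, 1): add ∫ t·t^(s-1) dt
∫ sqrt(t)*exp(-t)·t^(s-1) over [1, ∞)

((s + 1)*uppergamma(s + 1/2, 1) + 1)/(s + 1)
  Re(s) > -1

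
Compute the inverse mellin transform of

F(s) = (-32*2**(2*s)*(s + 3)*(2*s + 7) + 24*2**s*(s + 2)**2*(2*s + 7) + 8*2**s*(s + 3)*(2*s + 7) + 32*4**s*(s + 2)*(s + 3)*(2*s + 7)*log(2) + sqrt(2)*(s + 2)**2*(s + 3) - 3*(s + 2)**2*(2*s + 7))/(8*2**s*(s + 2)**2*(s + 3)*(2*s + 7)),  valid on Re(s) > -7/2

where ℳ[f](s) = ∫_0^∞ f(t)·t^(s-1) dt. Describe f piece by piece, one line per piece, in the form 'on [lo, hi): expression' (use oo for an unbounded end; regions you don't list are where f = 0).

on [0, 1/2): t**(7/2)
on [1/2, 1): 3*t**3
on [1, 2): t**2*log(t)

undo the shared t-power: t**(3/2) on [0, 1/2); 3*t on [1/2, 1); log(t) on [1, 2)
along the cuts 1/2, 1, ℳ[f](s) splits into 3 integrals
segment 0 to 1/2 holds t**(7/2); add its integral
[1/2, 1) adds the kernel integral of 3*t**3
the [1, 2) slice contributes ∫ t**2*log(t)·t^(s-1) dt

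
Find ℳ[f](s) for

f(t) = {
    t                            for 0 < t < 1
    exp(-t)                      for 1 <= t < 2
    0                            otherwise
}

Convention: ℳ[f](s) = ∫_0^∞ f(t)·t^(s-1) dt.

summing 2 kernel integrals split by 1 yields ℳ[f](s)
between 0 and 1 the integrand is t·t^(s-1)
∫ exp(-t)·t^(s-1) over [1, 2)

((s + 1)*uppergamma(s, 1) - (s + 1)*uppergamma(s, 2) + 1)/(s + 1)
  Re(s) > -1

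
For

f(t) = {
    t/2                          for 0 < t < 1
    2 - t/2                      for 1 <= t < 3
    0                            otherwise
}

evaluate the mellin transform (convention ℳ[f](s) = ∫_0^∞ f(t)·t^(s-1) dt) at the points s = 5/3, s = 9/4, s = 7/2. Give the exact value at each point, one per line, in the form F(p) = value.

remove the common scale on t first: t on [0, 1/2); 2 - t on [1/2, 3/2)
slice at 1, transform all 2 pieces, and sum them
the [0, 1) slice contributes ∫ t/2·t^(s-1) dt
over [1, 3), the kernel integral of (2 - t/2) enters the sum

F(5/3) = -33/40 + 153*3**(2/3)/80
F(9/4) = -68/117 + 50*3**(1/4)/13
F(7/2) = -22/63 + 45*sqrt(3)/7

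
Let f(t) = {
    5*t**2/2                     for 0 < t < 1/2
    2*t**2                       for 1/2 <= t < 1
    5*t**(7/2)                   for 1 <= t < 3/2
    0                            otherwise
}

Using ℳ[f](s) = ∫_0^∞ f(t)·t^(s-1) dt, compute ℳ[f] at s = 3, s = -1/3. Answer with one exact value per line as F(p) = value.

F(3) = -1523/4160 + 3645*sqrt(6)/832
F(-1/3) = -36/95 + 3*2**(1/3)/40 + 405*2**(5/6)*3**(1/6)/152

cuts at 1/2, 1: linearity sums the 3 kernel integrals
segment [0, 1/2) carries 5*t**2/2; integrate it
on [1/2, 1): add ∫ 2*t**2·t^(s-1) dt
on [1, 3/2) integrate f = 5*t**(7/2) against the kernel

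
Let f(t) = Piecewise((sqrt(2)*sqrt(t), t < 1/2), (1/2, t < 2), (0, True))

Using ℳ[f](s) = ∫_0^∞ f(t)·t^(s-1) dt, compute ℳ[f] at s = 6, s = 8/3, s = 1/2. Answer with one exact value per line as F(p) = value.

remove the common scale on t first: sqrt(t) on [0, 1); 1/2 on [1, 4)
back out the power substitution: t on [0, 1); 1/2 on [1, 2)
summing 2 kernel integrals split by 1/2 yields ℳ[f](s)
segment 0 to 1/2 holds sqrt(2)*sqrt(t); add its integral
on [1/2, 2): add ∫ 1/2·t^(s-1) dt

F(6) = 17753/3328
F(8/3) = 3*2**(1/3)*(13 + 608*2**(1/3))/2432
F(1/2) = sqrt(2)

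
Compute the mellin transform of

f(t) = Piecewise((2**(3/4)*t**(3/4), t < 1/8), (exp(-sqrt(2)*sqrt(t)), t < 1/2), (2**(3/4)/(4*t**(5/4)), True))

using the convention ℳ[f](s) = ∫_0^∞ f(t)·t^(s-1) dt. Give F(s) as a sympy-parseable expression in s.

(2*2**(2*s)*(4*s - 5)*(4*s + 3)*uppergamma(2*s, 1/2) - 2*2**(2*s)*(4*s - 5)*(4*s + 3)*uppergamma(2*s, 1) - 4*2**(2*s)*(4*s + 3) + sqrt(2)*(4*s - 5))/(8**s*(4*s - 5)*(4*s + 3))
  -3/4 < Re(s) < 5/4

remove the common scale on t first: t**(3/4) on [0, 1/4); exp(-sqrt(t)) on [1/4, 1); t**(-5/4) on [1, ∞)
invert the power substitution to get t**(3/2) on [0, 1/2); exp(-t) on [1/2, 1); t**(-5/2) on [1, ∞)
linearity at 1/8, 1/2 turns ℳ[f](s) into 3 summed integrals
[0, 1/8) adds the kernel integral of 2**(3/4)*t**(3/4)
∫ over [1/8, 1/2) of exp(-sqrt(2)*sqrt(t))·t^(s-1) joins the sum
on [1/2, ∞): add ∫ 2**(3/4)/(4*t**(5/4))·t^(s-1) dt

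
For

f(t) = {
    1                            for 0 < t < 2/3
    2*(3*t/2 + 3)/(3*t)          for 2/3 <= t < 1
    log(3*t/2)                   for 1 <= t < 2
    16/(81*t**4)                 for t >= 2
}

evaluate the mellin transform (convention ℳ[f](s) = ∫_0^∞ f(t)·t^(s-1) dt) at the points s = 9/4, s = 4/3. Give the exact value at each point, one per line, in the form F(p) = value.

remove the common scale on t first: 1 on [0, 1); (t + 3)/t on [1, 3/2); log(t) on [3/2, 3); …
strip the shared t-power: t on [0, 1); t + 3 on [1, 3/2); t*log(t) on [3/2, 3); …
integrate the 4 segments split at 2/3, 1, 2, then add the results
for t in [0, 2/3): the term is ∫ 1·t^(s-1)
on [2/3, 1) integrate f = 2*(3*t/2 + 3)/(3*t) against the kernel
segment [1, 2) carries log(3*t/2); integrate it
on [2, ∞) integrate f = 16/(81*t**4) against the kernel

F(9/4) = -16*2**(1/4)*3**(3/4)/45 - 16*2**(1/4)/21 - 4*log(3)/9 + 4*log(2)/9 + 908/405 + 16*2**(1/4)*log(3)/9
F(4/3) = -2*2**(1/3)*3**(2/3) - 241*2**(1/3)/216 + log(2**(3/4)*3**(-3/4 + 3*2**(1/3)/2)) + 117/16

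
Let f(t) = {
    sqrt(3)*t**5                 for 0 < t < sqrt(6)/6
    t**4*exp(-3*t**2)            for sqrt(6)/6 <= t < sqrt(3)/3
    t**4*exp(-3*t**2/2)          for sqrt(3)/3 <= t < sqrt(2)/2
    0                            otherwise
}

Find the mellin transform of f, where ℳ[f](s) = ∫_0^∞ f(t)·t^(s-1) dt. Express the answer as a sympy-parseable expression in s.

remove the power substitution first: sqrt(3)*t**(5/2) on [0, 1/6); t**2*exp(-3*t) on [1/6, 1/3); t**2*exp(-3*t/2) on [1/3, 1/2)
undo the shared t-power: sqrt(3)*sqrt(t) on [0, 1/6); exp(-3*t) on [1/6, 1/3); exp(-3*t/2) on [1/3, 1/2)
strip the common scale on t: sqrt(t) on [0, 1/2); exp(-t) on [1/2, 1); exp(-t/2) on [1, 3/2)
summing 3 kernel integrals split by sqrt(6)/6, sqrt(3)/3 yields ℳ[f](s)
over [0, sqrt(6)/6), the kernel integral of sqrt(3)*t**5 enters the sum
[sqrt(6)/6, sqrt(3)/3) adds the kernel integral of t**4*exp(-3*t**2)
∫ over [sqrt(3)/3, sqrt(2)/2) of t**4*exp(-3*t**2/2)·t^(s-1) joins the sum

(4*2**(s/2)*(s + 5)*uppergamma(s/2 + 2, 1/2) - 4*2**(s/2)*(s + 5)*uppergamma(s/2 + 2, 1) + 16*2**s*(s + 5)*uppergamma(s/2 + 2, 1/2) - 16*2**s*(s + 5)*uppergamma(s/2 + 2, 3/4) + sqrt(2))/(72*6**(s/2)*(s + 5))
  Re(s) > -5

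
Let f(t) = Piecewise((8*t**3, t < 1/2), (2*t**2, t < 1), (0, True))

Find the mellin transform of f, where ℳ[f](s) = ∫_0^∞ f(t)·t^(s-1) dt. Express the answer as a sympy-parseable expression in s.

peel off the common scale on t: t**3 on [0, 1); t**2/2 on [1, 2)
back out the shared t-power: t on [0, 1); 1/2 on [1, 2)
along the cuts 1/2, ℳ[f](s) splits into 2 integrals
∫ over [0, 1/2) of 8*t**3·t^(s-1) joins the sum
on [1/2, 1) integrate f = 2*t**2 against the kernel

(4*2**s*(s + 3) + s + 1)/(2*2**s*(s + 2)*(s + 3))
  Re(s) > -3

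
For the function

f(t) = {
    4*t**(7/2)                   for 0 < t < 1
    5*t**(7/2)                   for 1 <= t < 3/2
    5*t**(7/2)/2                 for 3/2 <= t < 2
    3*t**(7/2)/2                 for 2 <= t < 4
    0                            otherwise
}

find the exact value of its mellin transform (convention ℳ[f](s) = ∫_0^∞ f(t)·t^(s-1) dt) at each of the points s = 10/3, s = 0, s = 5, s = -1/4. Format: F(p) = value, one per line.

slice at 1, 3/2, 2, transform all 4 pieces, and sum them
piece [0, 1): integrate 4*t**(7/2) against the kernel
segment 1 to 3/2 holds 5*t**(7/2); add its integral
on [3/2, 2) integrate f = 5*t**(7/2)/2 against the kernel
[2, 4) adds the kernel integral of 3*t**(7/2)/2

F(10/3) = -6/41 + 10935*2**(1/6)*3**(5/6)/5248 + 384*2**(5/6)/41 + 73728*2**(2/3)/41
F(0) = 135*sqrt(6)/112 + 16*sqrt(2)/7 + 382/7
F(5) = 32805*sqrt(6)/8704 + 512*sqrt(2)/17 + 393214/17
F(-1/4) = -4/13 + 135*2**(3/4)*3**(1/4)/104 + 32*2**(1/4)/13 + 384*sqrt(2)/13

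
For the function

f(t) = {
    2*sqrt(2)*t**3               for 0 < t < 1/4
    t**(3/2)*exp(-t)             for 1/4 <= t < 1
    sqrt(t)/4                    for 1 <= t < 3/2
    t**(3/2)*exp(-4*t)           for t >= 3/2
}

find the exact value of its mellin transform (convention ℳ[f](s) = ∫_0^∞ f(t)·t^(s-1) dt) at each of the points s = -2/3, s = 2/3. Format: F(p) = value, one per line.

F(-2/3) = -2**(1/6)*3**(5/6)/2 - uppergamma(5/6, 1) + 2**(1/3)*uppergamma(5/6, 6)/4 + 3*2**(5/6)/112 + uppergamma(5/6, 1/4) + 3/2
F(2/3) = -uppergamma(13/6, 1) - 3/14 + 2**(2/3)*uppergamma(13/6, 6)/32 + 3*2**(1/6)/704 + 9*2**(5/6)*3**(1/6)/56 + uppergamma(13/6, 1/4)

remove the shared t-power first: 2*sqrt(2)*t**(5/2) on [0, 1/4); t*exp(-t) on [1/4, 1); 1/4 on [1, 3/2); …
invert the shared t-power to get 2*sqrt(2)*t**(3/2) on [0, 1/4); exp(-t) on [1/4, 1); 1/(4*t) on [1, 3/2); …
peel off the common scale on t: t**(3/2) on [0, 1/2); exp(-t/2) on [1/2, 2); 1/(2*t) on [2, 3); …
summing 4 kernel integrals split by 1/4, 1, 3/2 yields ℳ[f](s)
on [0, 1/4): add ∫ 2*sqrt(2)*t**3·t^(s-1) dt
piece [1/4, 1): integrate t**(3/2)*exp(-t) against the kernel
∫ over [1, 3/2) of sqrt(t)/4·t^(s-1) joins the sum
∫ over [3/2, ∞) of t**(3/2)*exp(-4*t)·t^(s-1) joins the sum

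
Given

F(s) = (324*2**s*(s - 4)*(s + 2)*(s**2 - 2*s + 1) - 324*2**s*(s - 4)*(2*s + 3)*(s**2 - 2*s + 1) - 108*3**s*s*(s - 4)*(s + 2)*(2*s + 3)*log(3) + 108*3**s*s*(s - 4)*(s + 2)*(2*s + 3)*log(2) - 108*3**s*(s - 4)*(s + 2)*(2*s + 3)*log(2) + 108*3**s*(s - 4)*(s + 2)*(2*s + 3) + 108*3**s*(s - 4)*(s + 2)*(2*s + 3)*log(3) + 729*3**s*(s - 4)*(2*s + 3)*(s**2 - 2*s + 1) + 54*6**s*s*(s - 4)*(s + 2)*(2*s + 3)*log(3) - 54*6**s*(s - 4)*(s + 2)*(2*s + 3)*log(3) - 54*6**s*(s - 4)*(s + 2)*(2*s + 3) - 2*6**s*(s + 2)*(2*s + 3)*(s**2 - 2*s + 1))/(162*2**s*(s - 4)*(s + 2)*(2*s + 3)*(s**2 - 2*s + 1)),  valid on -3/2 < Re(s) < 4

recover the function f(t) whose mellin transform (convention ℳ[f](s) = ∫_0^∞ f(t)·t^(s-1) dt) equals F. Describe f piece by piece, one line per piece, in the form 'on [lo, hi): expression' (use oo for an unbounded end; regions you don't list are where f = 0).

on [0, 1): t**(3/2)
on [1, 3/2): 2*t**2
on [3/2, 3): log(t)/t
on [3, oo): t**(-4)

the 4 pieces separated at 1, 3/2, 3 each add one integral
between 0 and 1 the integrand is t**(3/2)·t^(s-1)
piece [1, 3/2): integrate 2*t**2 against the kernel
over [3/2, 3), the kernel integral of log(t)/t enters the sum
between 3 and ∞ the integrand is t**(-4)·t^(s-1)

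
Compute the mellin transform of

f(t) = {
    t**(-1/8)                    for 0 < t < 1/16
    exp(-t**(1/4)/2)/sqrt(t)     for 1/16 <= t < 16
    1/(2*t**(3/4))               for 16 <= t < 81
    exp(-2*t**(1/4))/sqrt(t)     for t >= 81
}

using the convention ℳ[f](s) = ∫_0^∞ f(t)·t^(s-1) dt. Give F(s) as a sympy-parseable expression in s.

(8*1679616**s*(8*s - 1)/9 + 3*331776**s*(1 - 8*s) + 12*331776**s*(4*s - 3)*(8*s - 1)*uppergamma(4*s - 2, 1/4) - 12*331776**s*(4*s - 3)*(8*s - 1)*uppergamma(4*s - 2, 1) + 192*6**(4*s)*(4*s - 3)*(8*s - 1)*uppergamma(4*s - 2, 6) + 96*sqrt(2)*6**(4*s)*(4*s - 3))/(12*12**(4*s)*(4*s - 3)*(8*s - 1))
  Re(s) > 1/8

peel off the power substitution: t**(-1/4) on [0, 1/4); exp(-sqrt(t)/2)/t on [1/4, 4); 1/(2*t**(3/2)) on [4, 9); …
back out the shared t-power: t**(3/4) on [0, 1/4); exp(-sqrt(t)/2) on [1/4, 4); 1/(2*sqrt(t)) on [4, 9); …
reversing the power substitution: t**(3/2) on [0, 1/2); exp(-t/2) on [1/2, 2); 1/(2*t) on [2, 3); …
split f at 1/16, 16, 81: ℳ[f](s) collects 4 kernel integrals
∫ t**(-1/8)·t^(s-1) over [0, 1/16)
segment [1/16, 16) carries exp(-t**(1/4)/2)/sqrt(t); integrate it
between 16 and 81 the integrand is 1/(2*t**(3/4))·t^(s-1)
[81, ∞) adds the kernel integral of exp(-2*t**(1/4))/sqrt(t)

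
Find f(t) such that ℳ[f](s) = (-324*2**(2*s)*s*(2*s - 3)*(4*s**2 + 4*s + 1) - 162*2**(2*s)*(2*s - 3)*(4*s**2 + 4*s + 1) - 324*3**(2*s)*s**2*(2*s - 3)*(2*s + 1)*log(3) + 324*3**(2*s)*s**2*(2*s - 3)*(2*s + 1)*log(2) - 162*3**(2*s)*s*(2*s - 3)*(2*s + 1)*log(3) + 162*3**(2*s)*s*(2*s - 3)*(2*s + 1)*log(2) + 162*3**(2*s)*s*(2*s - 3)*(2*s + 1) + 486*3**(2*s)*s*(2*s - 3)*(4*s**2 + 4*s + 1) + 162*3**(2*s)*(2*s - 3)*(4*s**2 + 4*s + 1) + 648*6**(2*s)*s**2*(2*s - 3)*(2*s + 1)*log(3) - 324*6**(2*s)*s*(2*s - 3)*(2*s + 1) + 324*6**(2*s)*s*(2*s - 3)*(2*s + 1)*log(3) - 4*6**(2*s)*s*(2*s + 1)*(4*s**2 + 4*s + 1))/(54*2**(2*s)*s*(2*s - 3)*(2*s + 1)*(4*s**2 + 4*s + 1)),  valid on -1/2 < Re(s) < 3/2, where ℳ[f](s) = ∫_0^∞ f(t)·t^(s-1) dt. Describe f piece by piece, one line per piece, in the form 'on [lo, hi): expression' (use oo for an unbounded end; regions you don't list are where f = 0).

on [0, 1): sqrt(t)
on [1, 9/4): sqrt(t) + 3
on [9/4, 9): sqrt(t)*log(sqrt(t))
on [9, oo): t**(-3/2)

the power substitution comes off first: t on [0, 1); t + 3 on [1, 3/2); t*log(t) on [3/2, 3); …
cuts at 1, 9/4, 9: linearity sums the 4 kernel integrals
over [0, 1), the kernel integral of sqrt(t) enters the sum
over [1, 9/4), the kernel integral of (sqrt(t) + 3) enters the sum
segment [9/4, 9) carries sqrt(t)*log(sqrt(t)); integrate it
piece [9, ∞): integrate t**(-3/2) against the kernel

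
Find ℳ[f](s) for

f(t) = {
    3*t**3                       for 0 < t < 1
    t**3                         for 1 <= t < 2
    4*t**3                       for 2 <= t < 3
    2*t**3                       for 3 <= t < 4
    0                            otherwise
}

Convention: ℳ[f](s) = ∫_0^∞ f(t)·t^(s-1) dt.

breakpoints 1, 2, 3: one integral from each of the 4 segments
the [0, 1) slice contributes ∫ 3*t**3·t^(s-1) dt
[1, 2) adds the kernel integral of t**3
on [2, 3): add ∫ 4*t**3·t^(s-1) dt
segment 3 to 4 holds 2*t**3; add its integral

2*(64*2**(2*s) - 12*2**s + 27*3**s + 1)/(s + 3)
  Re(s) > -3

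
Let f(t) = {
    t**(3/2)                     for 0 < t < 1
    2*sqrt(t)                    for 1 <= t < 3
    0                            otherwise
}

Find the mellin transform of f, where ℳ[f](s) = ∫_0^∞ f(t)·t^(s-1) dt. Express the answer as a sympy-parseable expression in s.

f breaks at 1 into 2 integrals to sum
segment 0 to 1 holds t**(3/2); add its integral
∫ over [1, 3) of 2*sqrt(t)·t^(s-1) joins the sum

(4*sqrt(3)*3**s*(2*s + 3) - 4*s - 10)/((2*s + 1)*(2*s + 3))
  Re(s) > -3/2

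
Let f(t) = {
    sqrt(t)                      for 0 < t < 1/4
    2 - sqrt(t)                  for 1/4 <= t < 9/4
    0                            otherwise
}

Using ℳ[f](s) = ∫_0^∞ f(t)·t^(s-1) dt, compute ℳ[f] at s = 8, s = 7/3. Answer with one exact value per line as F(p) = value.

peel off the power substitution: t on [0, 1/2); 2 - t on [1/2, 3/2)
the 2 pieces separated at 1/4 each add one integral
segment 0 to 1/4 holds sqrt(t); add its integral
segment [1/4, 9/4) carries (2 - sqrt(t)); integrate it

F(8) = 53808399/1114112
F(7/3) = 3*2**(1/3)*(-20 + 1053*3**(2/3))/3808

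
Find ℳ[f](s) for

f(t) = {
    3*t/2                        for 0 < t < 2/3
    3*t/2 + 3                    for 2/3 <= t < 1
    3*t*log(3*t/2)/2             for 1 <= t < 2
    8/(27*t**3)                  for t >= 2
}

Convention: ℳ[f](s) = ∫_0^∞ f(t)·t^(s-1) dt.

(-162*2**s*s*(s - 3)*(s**2 + 2*s + 1) - 162*2**s*(s - 3)*(s**2 + 2*s + 1) - 81*3**s*s**2*(s - 3)*(s + 1)*log(3) + 81*3**s*s**2*(s - 3)*(s + 1)*log(2) - 81*3**s*s*(s - 3)*(s + 1)*log(3) + 81*3**s*s*(s - 3)*(s + 1)*log(2) + 81*3**s*s*(s - 3)*(s + 1) + 243*3**s*s*(s - 3)*(s**2 + 2*s + 1) + 162*3**s*(s - 3)*(s**2 + 2*s + 1) + 162*6**s*s**2*(s - 3)*(s + 1)*log(3) - 162*6**s*s*(s - 3)*(s + 1) + 162*6**s*s*(s - 3)*(s + 1)*log(3) - 2*6**s*s*(s + 1)*(s**2 + 2*s + 1))/(54*3**s*s*(s - 3)*(s + 1)*(s**2 + 2*s + 1))
  -1 < Re(s) < 3

the common scale on t comes off first: t on [0, 1); t + 3 on [1, 3/2); t*log(t) on [3/2, 3); …
integrate the 4 segments split at 2/3, 1, 2, then add the results
over [0, 2/3), the kernel integral of 3*t/2 enters the sum
∫ (3*t/2 + 3)·t^(s-1) over [2/3, 1)
on [1, 2) integrate f = 3*t*log(3*t/2)/2 against the kernel
on [2, ∞) integrate f = 8/(27*t**3) against the kernel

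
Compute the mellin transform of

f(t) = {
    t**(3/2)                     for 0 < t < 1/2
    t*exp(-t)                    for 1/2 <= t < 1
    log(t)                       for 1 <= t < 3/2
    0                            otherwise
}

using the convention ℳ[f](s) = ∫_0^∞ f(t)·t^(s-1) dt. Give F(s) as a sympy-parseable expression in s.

reversing the shared t-power: sqrt(t) on [0, 1/2); exp(-t) on [1/2, 1); log(t)/t on [1, 3/2)
cuts at 1/2, 1: linearity sums the 3 kernel integrals
on [0, 1/2): add ∫ t**(3/2)·t^(s-1) dt
piece [1/2, 1): integrate t*exp(-t) against the kernel
[1, 3/2) adds the kernel integral of log(t)

(4*2**s*s**3*uppergamma(s + 1, 1/2) - 4*2**s*s**3*uppergamma(s + 1, 1) + 6*2**s*s**2*uppergamma(s + 1, 1/2) - 6*2**s*s**2*uppergamma(s + 1, 1) + 4*2**s*s + 6*2**s + 3**s*s**2*(-4*log(2) + 4*log(3)) - 4*3**s*s + 3**s*s*(-6*log(2) + 6*log(3)) - 6*3**s + sqrt(2)*s**2)/(2*2**s*s**2*(2*s + 3))
  Re(s) > -3/2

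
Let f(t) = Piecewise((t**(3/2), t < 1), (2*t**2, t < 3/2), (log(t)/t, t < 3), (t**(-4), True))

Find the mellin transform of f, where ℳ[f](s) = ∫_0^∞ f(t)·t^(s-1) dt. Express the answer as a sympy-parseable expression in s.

slice at 1, 3/2, 3, transform all 4 pieces, and sum them
for t in [0, 1): the term is ∫ t**(3/2)·t^(s-1)
for t in [1, 3/2): the term is ∫ 2*t**2·t^(s-1)
∫ over [3/2, 3) of log(t)/t·t^(s-1) joins the sum
∫ t**(-4)·t^(s-1) over [3, ∞)

(324*2**s*(s - 4)*(s + 2)*(s**2 - 2*s + 1) - 324*2**s*(s - 4)*(2*s + 3)*(s**2 - 2*s + 1) - 108*3**s*s*(s - 4)*(s + 2)*(2*s + 3)*log(3) + 108*3**s*s*(s - 4)*(s + 2)*(2*s + 3)*log(2) - 108*3**s*(s - 4)*(s + 2)*(2*s + 3)*log(2) + 108*3**s*(s - 4)*(s + 2)*(2*s + 3) + 108*3**s*(s - 4)*(s + 2)*(2*s + 3)*log(3) + 729*3**s*(s - 4)*(2*s + 3)*(s**2 - 2*s + 1) + 54*6**s*s*(s - 4)*(s + 2)*(2*s + 3)*log(3) - 54*6**s*(s - 4)*(s + 2)*(2*s + 3)*log(3) - 54*6**s*(s - 4)*(s + 2)*(2*s + 3) - 2*6**s*(s + 2)*(2*s + 3)*(s**2 - 2*s + 1))/(162*2**s*(s - 4)*(s + 2)*(2*s + 3)*(s**2 - 2*s + 1))
  -3/2 < Re(s) < 4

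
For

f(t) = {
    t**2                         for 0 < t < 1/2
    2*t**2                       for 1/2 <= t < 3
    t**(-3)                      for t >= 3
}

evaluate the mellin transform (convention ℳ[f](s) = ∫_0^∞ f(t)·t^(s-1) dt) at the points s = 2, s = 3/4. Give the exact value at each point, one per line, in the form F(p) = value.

back out the shared t-power: t on [0, 1/2); 2*t on [1/2, 3); t**(-4) on [3, ∞)
f breaks at 1/2, 3 into 3 integrals to sum
∫ t**2·t^(s-1) over [0, 1/2)
for t in [1/2, 3): the term is ∫ 2*t**2·t^(s-1)
the [3, ∞) slice contributes ∫ t**(-3)·t^(s-1) dt

F(2) = 7837/192
F(3/4) = 2**(1/4)*(-243 + 17540*6**(3/4))/5346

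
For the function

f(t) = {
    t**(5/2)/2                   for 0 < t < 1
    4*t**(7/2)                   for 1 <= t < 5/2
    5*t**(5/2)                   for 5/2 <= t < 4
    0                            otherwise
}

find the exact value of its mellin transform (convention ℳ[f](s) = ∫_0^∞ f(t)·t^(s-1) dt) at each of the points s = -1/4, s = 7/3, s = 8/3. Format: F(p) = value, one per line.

F(-1/4) = -118/117 + 625*2**(3/4)*5**(1/4)/234 + 320*sqrt(2)/9
F(7/3) = -591/1015 + 43125*2**(1/6)*5**(5/6)/3248 + 15360*2**(2/3)/29
F(8/3) = -633/1147 + 1171875*2**(5/6)*5**(1/6)/36704 + 30720*2**(1/3)/31

linearity at 1, 5/2 turns ℳ[f](s) into 3 summed integrals
between 0 and 1 the integrand is t**(5/2)/2·t^(s-1)
on [1, 5/2): add ∫ 4*t**(7/2)·t^(s-1) dt
over [5/2, 4), the kernel integral of 5*t**(5/2) enters the sum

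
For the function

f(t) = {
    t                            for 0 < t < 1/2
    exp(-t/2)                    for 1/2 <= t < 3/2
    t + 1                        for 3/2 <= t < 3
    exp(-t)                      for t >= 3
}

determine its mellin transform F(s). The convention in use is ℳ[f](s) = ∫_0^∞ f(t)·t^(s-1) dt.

(2*2**s*s*(s + 1)*uppergamma(s, 3) - 5*3**s*s - 2*3**s + 2*4**s*s*(s + 1)*uppergamma(s, 1/4) - 2*4**s*s*(s + 1)*uppergamma(s, 3/4) + 8*6**s*s + 2*6**s + s)/(2*2**s*s*(s + 1))
  Re(s) > -1

decompose at 1/2, 3/2, 3; ℳ[f](s) sums the 4 pieces' integrals
[0, 1/2) adds the kernel integral of t
between 1/2 and 3/2 the integrand is exp(-t/2)·t^(s-1)
segment 3/2 to 3 holds (t + 1); add its integral
for t in [3, ∞): the term is ∫ exp(-t)·t^(s-1)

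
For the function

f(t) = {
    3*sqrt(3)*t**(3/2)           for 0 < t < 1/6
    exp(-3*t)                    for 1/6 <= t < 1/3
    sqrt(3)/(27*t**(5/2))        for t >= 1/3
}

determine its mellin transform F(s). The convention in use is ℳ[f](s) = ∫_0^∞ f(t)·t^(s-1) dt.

(2*2**s*(2*s - 5)*(2*s + 3)*uppergamma(s, 1/2) - 2*2**s*(2*s - 5)*(2*s + 3)*uppergamma(s, 1) - 4*2**s*(2*s + 3) + sqrt(2)*(2*s - 5))/(2*6**s*(2*s - 5)*(2*s + 3))
  -3/2 < Re(s) < 5/2

strip the common scale on t: t**(3/2) on [0, 1/2); exp(-t) on [1/2, 1); t**(-5/2) on [1, ∞)
slice at 1/6, 1/3, transform all 3 pieces, and sum them
over [0, 1/6), the kernel integral of 3*sqrt(3)*t**(3/2) enters the sum
piece [1/6, 1/3): integrate exp(-3*t) against the kernel
the [1/3, ∞) slice contributes ∫ sqrt(3)/(27*t**(5/2))·t^(s-1) dt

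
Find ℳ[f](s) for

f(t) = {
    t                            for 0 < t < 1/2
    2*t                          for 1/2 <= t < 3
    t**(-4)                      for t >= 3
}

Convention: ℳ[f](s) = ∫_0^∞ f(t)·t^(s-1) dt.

split f at 1/2, 3: ℳ[f](s) collects 3 kernel integrals
on [0, 1/2) integrate f = t against the kernel
over [1/2, 3), the kernel integral of 2*t enters the sum
segment 3 to ∞ holds t**(-4); add its integral

(970*6**s*s - 3890*6**s - 81*s + 324)/(162*2**s*(s**2 - 3*s - 4))
  -1 < Re(s) < 4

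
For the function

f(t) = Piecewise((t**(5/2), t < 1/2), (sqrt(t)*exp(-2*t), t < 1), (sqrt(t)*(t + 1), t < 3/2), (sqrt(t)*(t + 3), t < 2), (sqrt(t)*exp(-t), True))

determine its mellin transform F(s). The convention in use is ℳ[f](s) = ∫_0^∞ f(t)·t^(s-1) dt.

2**(-s - 3/2)*(2**(s + 3/2)*(2*s + 1)*(2*s + 3)*(2*s + 5)*uppergamma(s + 1/2, 2) + 2**(s + 7/2)*(-2*s - 5) - 2**(s + 7/2)*(2*s + 1)*(2*s + 5) + 5*2**(2*s + 3)*(2*s + 1)*(2*s + 5) + 2**(2*s + 4)*(6*s + 15) + 3**(s + 1/2)*(-32*s - 80) - 8*3**(s + 1/2)*(2*s + 1)*(2*s + 5) + 2*(2*s + 1)*(2*s + 3)*(2*s + 5)*uppergamma(s + 1/2, 1) - 2*(2*s + 1)*(2*s + 3)*(2*s + 5)*uppergamma(s + 1/2, 2) + (2*s + 1)*(2*s + 3))/((2*s + 1)*(2*s + 3)*(2*s + 5))
  Re(s) > -5/2

peel off the shared t-power: t**2 on [0, 1/2); exp(-2*t) on [1/2, 1); t + 1 on [1, 3/2); …
cuts at 1/2, 1, 3/2, 2: linearity sums the 5 kernel integrals
∫ over [0, 1/2) of t**(5/2)·t^(s-1) joins the sum
segment [1/2, 1) carries sqrt(t)*exp(-2*t); integrate it
piece [1, 3/2): integrate sqrt(t)*(t + 1) against the kernel
piece [3/2, 2): integrate sqrt(t)*(t + 3) against the kernel
between 2 and ∞ the integrand is sqrt(t)*exp(-t)·t^(s-1)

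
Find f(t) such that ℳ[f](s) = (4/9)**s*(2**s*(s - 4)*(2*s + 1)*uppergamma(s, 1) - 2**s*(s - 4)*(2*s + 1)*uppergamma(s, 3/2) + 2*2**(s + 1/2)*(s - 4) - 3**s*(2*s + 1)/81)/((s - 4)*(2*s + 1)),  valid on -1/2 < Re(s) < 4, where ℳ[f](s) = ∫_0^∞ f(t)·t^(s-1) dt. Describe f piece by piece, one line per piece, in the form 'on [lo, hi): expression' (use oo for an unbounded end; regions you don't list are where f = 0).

reversing the common scale on t: sqrt(6)*sqrt(t)/2 on [0, 4/3); exp(-3*t/4) on [4/3, 2); 16/(81*t**4) on [2, ∞)
invert the common scale on t to get sqrt(t) on [0, 2); exp(-t/2) on [2, 3); t**(-4) on [3, ∞)
decompose at 8/9, 4/3; ℳ[f](s) sums the 3 pieces' integrals
on [0, 8/9) integrate f = 3*sqrt(t)/2 against the kernel
[8/9, 4/3) adds the kernel integral of exp(-9*t/8)
[4/3, ∞) adds the kernel integral of 256/(6561*t**4)

on [0, 8/9): 3*sqrt(t)/2
on [8/9, 4/3): exp(-9*t/8)
on [4/3, oo): 256/(6561*t**4)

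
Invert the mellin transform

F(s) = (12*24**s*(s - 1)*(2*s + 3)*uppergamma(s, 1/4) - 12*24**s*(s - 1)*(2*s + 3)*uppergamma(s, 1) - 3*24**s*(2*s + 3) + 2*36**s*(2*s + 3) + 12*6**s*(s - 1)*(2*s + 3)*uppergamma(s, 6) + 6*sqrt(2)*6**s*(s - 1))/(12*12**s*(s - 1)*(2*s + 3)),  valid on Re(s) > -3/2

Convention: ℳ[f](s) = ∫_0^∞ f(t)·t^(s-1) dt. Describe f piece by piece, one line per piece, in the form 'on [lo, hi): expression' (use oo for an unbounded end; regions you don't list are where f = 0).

linearity at 1/2, 2, 3 turns ℳ[f](s) into 4 summed integrals
for t in [0, 1/2): the term is ∫ t**(3/2)·t^(s-1)
piece [1/2, 2): integrate exp(-t/2) against the kernel
[2, 3) adds the kernel integral of 1/(2*t)
the [3, ∞) slice contributes ∫ exp(-2*t)·t^(s-1) dt

on [0, 1/2): t**(3/2)
on [1/2, 2): exp(-t/2)
on [2, 3): 1/(2*t)
on [3, oo): exp(-2*t)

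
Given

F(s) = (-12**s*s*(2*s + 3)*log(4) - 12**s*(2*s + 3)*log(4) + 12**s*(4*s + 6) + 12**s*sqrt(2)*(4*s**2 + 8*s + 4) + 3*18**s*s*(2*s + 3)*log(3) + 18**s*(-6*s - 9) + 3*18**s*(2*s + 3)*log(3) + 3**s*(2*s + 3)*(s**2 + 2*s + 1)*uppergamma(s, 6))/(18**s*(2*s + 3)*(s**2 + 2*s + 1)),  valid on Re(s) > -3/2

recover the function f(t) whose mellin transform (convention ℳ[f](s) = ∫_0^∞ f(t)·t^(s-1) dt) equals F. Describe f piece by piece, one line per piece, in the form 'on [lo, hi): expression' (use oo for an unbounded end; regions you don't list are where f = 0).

invert the common scale on t to get t**(3/2) on [0, 2); t*log(t) on [2, 3); exp(-2*t) on [3, ∞)
decompose at 2/3, 1; ℳ[f](s) sums the 3 pieces' integrals
the [0, 2/3) slice contributes ∫ 3*sqrt(3)*t**(3/2)·t^(s-1) dt
the [2/3, 1) slice contributes ∫ 3*t*log(3*t)·t^(s-1) dt
on [1, ∞) integrate f = exp(-6*t) against the kernel

on [0, 2/3): 3*sqrt(3)*t**(3/2)
on [2/3, 1): 3*t*log(3*t)
on [1, oo): exp(-6*t)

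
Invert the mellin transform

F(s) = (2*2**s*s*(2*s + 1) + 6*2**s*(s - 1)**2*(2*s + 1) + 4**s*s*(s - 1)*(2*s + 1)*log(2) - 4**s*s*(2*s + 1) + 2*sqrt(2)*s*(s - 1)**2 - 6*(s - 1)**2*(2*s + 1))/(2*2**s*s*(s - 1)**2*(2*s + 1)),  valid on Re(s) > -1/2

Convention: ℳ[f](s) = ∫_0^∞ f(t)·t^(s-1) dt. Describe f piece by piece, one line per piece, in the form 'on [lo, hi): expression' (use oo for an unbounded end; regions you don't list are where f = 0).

strip the shared t-power: t**(3/2) on [0, 1/2); 3*t on [1/2, 1); log(t) on [1, 2)
decompose at 1/2, 1; ℳ[f](s) sums the 3 pieces' integrals
[0, 1/2) adds the kernel integral of sqrt(t)
segment [1/2, 1) carries 3; integrate it
∫ over [1, 2) of log(t)/t·t^(s-1) joins the sum

on [0, 1/2): sqrt(t)
on [1/2, 1): 3
on [1, 2): log(t)/t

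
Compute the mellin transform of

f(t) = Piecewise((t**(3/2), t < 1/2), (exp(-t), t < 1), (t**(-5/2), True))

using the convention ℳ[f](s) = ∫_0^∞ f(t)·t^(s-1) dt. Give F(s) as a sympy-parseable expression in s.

linearity at 1/2, 1 turns ℳ[f](s) into 3 summed integrals
piece [0, 1/2): integrate t**(3/2) against the kernel
[1/2, 1) adds the kernel integral of exp(-t)
piece [1, ∞): integrate t**(-5/2) against the kernel

(2*2**s*(2*s - 5)*(2*s + 3)*uppergamma(s, 1/2) - 2*2**s*(2*s - 5)*(2*s + 3)*uppergamma(s, 1) - 4*2**s*(2*s + 3) + sqrt(2)*(2*s - 5))/(2*2**s*(2*s - 5)*(2*s + 3))
  -3/2 < Re(s) < 5/2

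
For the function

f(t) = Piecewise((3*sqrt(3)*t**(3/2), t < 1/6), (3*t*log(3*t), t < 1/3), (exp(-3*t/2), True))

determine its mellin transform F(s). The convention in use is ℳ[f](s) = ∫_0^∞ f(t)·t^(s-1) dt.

back out the common scale on t: 2*sqrt(2)*t**(3/2) on [0, 1/4); 2*t*log(2*t) on [1/4, 1/2); exp(-t) on [1/2, ∞)
back out the common scale on t: t**(3/2) on [0, 1/2); t*log(t) on [1/2, 1); exp(-t/2) on [1, ∞)
f breaks at 1/6, 1/3 into 3 integrals to sum
[0, 1/6) adds the kernel integral of 3*sqrt(3)*t**(3/2)
∫ over [1/6, 1/3) of 3*t*log(3*t)·t^(s-1) joins the sum
for t in [1/3, ∞): the term is ∫ exp(-3*t/2)·t^(s-1)

(2*2**(2*s)*(2*s + 3)*(s**2 + 2*s + 1)*uppergamma(s, 1/2) - 2*2**s*(2*s + 3) + s*(2*s + 3)*log(2) + 2*s + (2*s + 3)*log(2) + sqrt(2)*(s**2 + 2*s + 1) + 3)/(2*6**s*(2*s + 3)*(s**2 + 2*s + 1))
  Re(s) > -3/2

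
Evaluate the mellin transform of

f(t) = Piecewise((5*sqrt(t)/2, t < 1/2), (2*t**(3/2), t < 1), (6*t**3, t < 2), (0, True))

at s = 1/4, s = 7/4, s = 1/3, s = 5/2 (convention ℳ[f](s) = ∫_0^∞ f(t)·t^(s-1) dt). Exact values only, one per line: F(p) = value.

decompose at 1/2, 1; ℳ[f](s) sums the 3 pieces' integrals
piece [0, 1/2): integrate 5*sqrt(t)/2 against the kernel
over [1/2, 1), the kernel integral of 2*t**(3/2) enters the sum
for t in [1, 2): the term is ∫ 6*t**3·t^(s-1)

F(1/4) = -64/91 + 4409*2**(1/4)/273
F(7/4) = -160/247 + 180605*2**(3/4)/8892
F(1/3) = -39/55 + 27*2**(1/6)/22 + 72*2**(1/3)/5
F(5/2) = -547/1056 + 384*sqrt(2)/11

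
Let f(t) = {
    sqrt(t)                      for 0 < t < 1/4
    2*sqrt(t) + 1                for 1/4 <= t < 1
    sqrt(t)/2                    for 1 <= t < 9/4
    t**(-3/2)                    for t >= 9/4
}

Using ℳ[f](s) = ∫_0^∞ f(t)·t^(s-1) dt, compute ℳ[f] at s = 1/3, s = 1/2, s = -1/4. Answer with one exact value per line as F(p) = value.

remove the power substitution first: t on [0, 1/2); 2*t + 1 on [1/2, 1); t/2 on [1, 3/2); …
summing 4 kernel integrals split by 1/4, 1, 9/4 yields ℳ[f](s)
on [0, 1/4): add ∫ sqrt(t)·t^(s-1) dt
for t in [1/4, 1): the term is ∫ (2*sqrt(t) + 1)·t^(s-1)
[1, 9/4) adds the kernel integral of sqrt(t)/2
piece [9/4, ∞): integrate t**(-3/2) against the kernel

F(1/3) = 2**(1/3)*(-2268 + 727*3**(2/3) + 3024*2**(2/3))/1260
F(1/2) = 275/72
F(-1/4) = 2 + 599*sqrt(6)/567 + 2*sqrt(2)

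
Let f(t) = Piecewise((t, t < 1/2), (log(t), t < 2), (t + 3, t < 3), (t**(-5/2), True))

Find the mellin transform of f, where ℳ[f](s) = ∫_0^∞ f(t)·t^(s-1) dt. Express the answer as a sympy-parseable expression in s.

(-270*2**(2*s)*s**2*(2*s - 5) + 54*2**(2*s)*s*(s + 1)*(2*s - 5)*log(2) - 162*2**(2*s)*s*(2*s - 5) - 54*2**(2*s)*(s + 1)*(2*s - 5) - 4*sqrt(3)*6**s*s**2*(s + 1) + 324*6**s*s**2*(2*s - 5) + 162*6**s*s*(2*s - 5) + 27*s**2*(2*s - 5) + 54*s*(s + 1)*(2*s - 5)*log(2) + (2*s - 5)*(54*s + 54))/(54*2**s*s**2*(s + 1)*(2*s - 5))
  -1 < Re(s) < 5/2

summing 4 kernel integrals split by 1/2, 2, 3 yields ℳ[f](s)
between 0 and 1/2 the integrand is t·t^(s-1)
on [1/2, 2) integrate f = log(t) against the kernel
the [2, 3) slice contributes ∫ (t + 3)·t^(s-1) dt
on [3, ∞): add ∫ t**(-5/2)·t^(s-1) dt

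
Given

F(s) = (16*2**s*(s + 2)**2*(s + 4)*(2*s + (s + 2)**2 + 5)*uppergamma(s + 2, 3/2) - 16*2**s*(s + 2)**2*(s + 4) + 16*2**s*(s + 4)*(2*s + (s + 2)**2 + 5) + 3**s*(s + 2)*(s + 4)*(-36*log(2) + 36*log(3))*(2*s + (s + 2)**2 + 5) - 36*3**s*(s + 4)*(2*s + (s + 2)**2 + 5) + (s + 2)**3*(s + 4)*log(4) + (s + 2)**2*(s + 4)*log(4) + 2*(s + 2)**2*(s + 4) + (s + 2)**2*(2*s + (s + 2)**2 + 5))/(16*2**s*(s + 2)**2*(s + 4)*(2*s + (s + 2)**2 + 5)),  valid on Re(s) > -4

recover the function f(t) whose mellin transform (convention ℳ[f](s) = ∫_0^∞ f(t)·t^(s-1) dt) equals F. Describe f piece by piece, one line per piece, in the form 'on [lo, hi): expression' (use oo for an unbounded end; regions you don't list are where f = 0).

peel off the shared t-power: t**2 on [0, 1/2); t*log(t) on [1/2, 1); log(t) on [1, 3/2); …
decompose at 1/2, 1, 3/2; ℳ[f](s) sums the 4 pieces' integrals
∫ t**4·t^(s-1) over [0, 1/2)
for t in [1/2, 1): the term is ∫ t**3*log(t)·t^(s-1)
[1, 3/2) adds the kernel integral of t**2*log(t)
on [3/2, ∞) integrate f = t**2*exp(-t) against the kernel

on [0, 1/2): t**4
on [1/2, 1): t**3*log(t)
on [1, 3/2): t**2*log(t)
on [3/2, oo): t**2*exp(-t)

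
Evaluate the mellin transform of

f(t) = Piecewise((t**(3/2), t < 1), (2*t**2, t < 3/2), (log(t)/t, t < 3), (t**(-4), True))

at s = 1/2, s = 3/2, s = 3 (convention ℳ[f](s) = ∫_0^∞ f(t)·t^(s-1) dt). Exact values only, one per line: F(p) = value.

F(1/2) = -754*sqrt(3)/567 - 2*sqrt(3)*log(3)/3 - 2*sqrt(6)*log(2)/3 - 3/10 + 2*sqrt(6)*log(3)/3 + 67*sqrt(6)/30
F(3/2) = -538*sqrt(3)/135 - 5/21 + log(2**(sqrt(6))*3**(-sqrt(6) + 2*sqrt(3))) + 83*sqrt(6)/28
F(3) = 9*log(2)/8 + 271/180 + 27*log(3)/8

cuts at 1, 3/2, 3: linearity sums the 4 kernel integrals
over [0, 1), the kernel integral of t**(3/2) enters the sum
on [1, 3/2): add ∫ 2*t**2·t^(s-1) dt
segment 3/2 to 3 holds log(t)/t; add its integral
piece [3, ∞): integrate t**(-4) against the kernel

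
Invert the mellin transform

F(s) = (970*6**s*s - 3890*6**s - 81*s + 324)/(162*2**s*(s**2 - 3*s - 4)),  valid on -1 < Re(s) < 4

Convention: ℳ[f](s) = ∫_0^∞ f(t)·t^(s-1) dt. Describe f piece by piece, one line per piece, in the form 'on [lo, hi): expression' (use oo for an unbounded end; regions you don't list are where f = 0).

along the cuts 1/2, 3, ℳ[f](s) splits into 3 integrals
for t in [0, 1/2): the term is ∫ t·t^(s-1)
for t in [1/2, 3): the term is ∫ 2*t·t^(s-1)
segment 3 to ∞ holds t**(-4); add its integral

on [0, 1/2): t
on [1/2, 3): 2*t
on [3, oo): t**(-4)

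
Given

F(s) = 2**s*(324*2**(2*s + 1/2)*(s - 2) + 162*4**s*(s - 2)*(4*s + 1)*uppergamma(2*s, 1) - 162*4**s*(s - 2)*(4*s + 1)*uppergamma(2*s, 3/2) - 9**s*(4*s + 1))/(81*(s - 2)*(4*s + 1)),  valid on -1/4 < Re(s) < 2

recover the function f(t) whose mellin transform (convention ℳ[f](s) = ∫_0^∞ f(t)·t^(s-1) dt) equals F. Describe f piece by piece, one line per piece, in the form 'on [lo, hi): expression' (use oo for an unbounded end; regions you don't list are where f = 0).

remove the common scale on t first: t**(1/4) on [0, 4); exp(-sqrt(t)/2) on [4, 9); t**(-2) on [9, ∞)
strip the power substitution: sqrt(t) on [0, 2); exp(-t/2) on [2, 3); t**(-4) on [3, ∞)
along the cuts 8, 18, ℳ[f](s) splits into 3 integrals
segment [0, 8) carries 2**(3/4)*t**(1/4)/2; integrate it
[8, 18) adds the kernel integral of exp(-sqrt(2)*sqrt(t)/4)
∫ over [18, ∞) of 4/t**2·t^(s-1) joins the sum

on [0, 8): 2**(3/4)*t**(1/4)/2
on [8, 18): exp(-sqrt(2)*sqrt(t)/4)
on [18, oo): 4/t**2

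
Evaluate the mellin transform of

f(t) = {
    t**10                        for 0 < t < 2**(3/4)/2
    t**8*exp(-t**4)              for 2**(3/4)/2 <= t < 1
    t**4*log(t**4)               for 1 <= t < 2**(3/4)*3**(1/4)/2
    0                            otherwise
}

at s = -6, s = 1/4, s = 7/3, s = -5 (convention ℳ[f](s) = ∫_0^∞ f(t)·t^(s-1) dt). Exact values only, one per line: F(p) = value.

the power substitution comes off first: t**5 on [0, sqrt(2)/2); t**4*exp(-t**2) on [sqrt(2)/2, 1); t**2*log(t**2) on [1, sqrt(6)/2)
invert the power substitution to get t**(5/2) on [0, 1/2); t**2*exp(-t) on [1/2, 1); t*log(t) on [1, 3/2)
remove the shared t-power first: sqrt(t) on [0, 1/2); exp(-t) on [1/2, 1); log(t)/t on [1, 3/2)
integrate the 3 segments split at 2**(3/4)/2, 1, then add the results
on [0, 2**(3/4)/2) integrate f = t**10 against the kernel
over [2**(3/4)/2, 1), the kernel integral of t**8*exp(-t**4) enters the sum
segment 1 to 2**(3/4)*3**(1/4)/2 holds t**4*log(t**4); add its integral

F(-6) = -sqrt(6)/3 + log(2**(sqrt(6)/6)/3**(sqrt(6)/6)) - sqrt(pi)*erfc(1)/4 + sqrt(pi)*erfc(sqrt(2)/2)/4 + 9/8
F(1/4) = -48*2**(15/16)*3**(1/16)/289 - 3*2**(15/16)*3**(1/16)*log(2)/17 - uppergamma(33/16, 1)/4 + 2**(7/16)/82 + 64/289 + uppergamma(33/16, 1/2)/4 + 3*2**(15/16)*3**(1/16)*log(3)/17
F(7/3) = -uppergamma(31/12, 1)/4 - 9*2**(5/12)*3**(7/12)*log(2)/76 - 27*2**(5/12)*3**(7/12)/361 + 3*2**(11/12)/592 + 36/361 + 9*2**(5/12)*3**(7/12)*log(3)/76 + uppergamma(31/12, 1/2)/4
F(-5) = -4*2**(1/4)*3**(3/4)/3 + log(2**(2**(1/4)*3**(3/4)/3)/3**(2**(1/4)*3**(3/4)/3)) - uppergamma(3/4, 1)/4 + 2**(3/4)/20 + uppergamma(3/4, 1/2)/4 + 4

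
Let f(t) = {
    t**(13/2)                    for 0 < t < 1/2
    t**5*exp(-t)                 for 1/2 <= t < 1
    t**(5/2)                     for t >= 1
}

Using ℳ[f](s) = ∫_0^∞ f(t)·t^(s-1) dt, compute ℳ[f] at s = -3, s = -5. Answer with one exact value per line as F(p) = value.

back out the shared t-power: t**(9/2) on [0, 1/2); t**3*exp(-t) on [1/2, 1); sqrt(t) on [1, ∞)
undo the shared t-power: t**(5/2) on [0, 1/2); t*exp(-t) on [1/2, 1); t**(-3/2) on [1, ∞)
peel off the shared t-power: t**(3/2) on [0, 1/2); exp(-t) on [1/2, 1); t**(-5/2) on [1, ∞)
integrate the 3 segments split at 1/2, 1, then add the results
segment [0, 1/2) carries t**(13/2); integrate it
piece [1/2, 1): integrate t**5*exp(-t) against the kernel
between 1 and ∞ the integrand is t**(5/2)·t^(s-1)

F(-3) = -2*exp(-1) + sqrt(2)/56 + 3*exp(-1/2)/2 + 2
F(-5) = Ei(-1) + sqrt(2)/6 + 2/5 - Ei(-1/2)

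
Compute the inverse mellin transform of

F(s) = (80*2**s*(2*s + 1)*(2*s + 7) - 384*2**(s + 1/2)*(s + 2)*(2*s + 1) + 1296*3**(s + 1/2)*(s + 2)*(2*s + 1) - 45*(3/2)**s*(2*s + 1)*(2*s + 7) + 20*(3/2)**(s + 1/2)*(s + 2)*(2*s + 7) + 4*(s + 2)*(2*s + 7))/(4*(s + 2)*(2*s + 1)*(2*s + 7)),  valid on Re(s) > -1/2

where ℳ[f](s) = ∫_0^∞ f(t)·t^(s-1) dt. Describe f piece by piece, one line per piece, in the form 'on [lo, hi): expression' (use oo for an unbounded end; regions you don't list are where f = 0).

on [0, 1): 3*sqrt(t)
on [1, 3/2): 5*sqrt(t)/2
on [3/2, 2): 5*t**2
on [2, 3): 6*t**(7/2)

f breaks at 1, 3/2, 2 into 4 integrals to sum
∫ 3*sqrt(t)·t^(s-1) over [0, 1)
on [1, 3/2): add ∫ 5*sqrt(t)/2·t^(s-1) dt
for t in [3/2, 2): the term is ∫ 5*t**2·t^(s-1)
on [2, 3) integrate f = 6*t**(7/2) against the kernel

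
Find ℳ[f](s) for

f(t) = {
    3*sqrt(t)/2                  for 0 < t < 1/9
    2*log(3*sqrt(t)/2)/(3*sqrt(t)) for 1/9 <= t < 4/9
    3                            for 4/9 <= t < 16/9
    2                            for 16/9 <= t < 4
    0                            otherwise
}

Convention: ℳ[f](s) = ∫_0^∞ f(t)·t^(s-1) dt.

(16**s*(2*s + 1)*(4*s**2 - 4*s + 1) - 2**(2*s + 1)*s*(2*s + 1) + 2*36**s*(2*s + 1)*(4*s**2 - 4*s + 1) - 3*4**s*(2*s + 1)*(4*s**2 - 4*s + 1) + 8*s**2*(2*s + 1)*log(2) - 4*s*(2*s + 1)*log(2) + 4*s*(2*s + 1) + s*(4*s**2 - 4*s + 1))/(9**s*s*(2*s + 1)*(4*s**2 - 4*s + 1))
  Re(s) > -1/2

strip the power substitution: 3*t/2 on [0, 1/3); 2*log(3*t/2)/(3*t) on [1/3, 2/3); 3 on [2/3, 4/3); …
the common scale on t comes off first: t on [0, 1/2); log(t)/t on [1/2, 1); 3 on [1, 2); …
split f at 1/9, 4/9, 16/9: ℳ[f](s) collects 4 kernel integrals
between 0 and 1/9 the integrand is 3*sqrt(t)/2·t^(s-1)
on [1/9, 4/9): add ∫ 2*log(3*sqrt(t)/2)/(3*sqrt(t))·t^(s-1) dt
on [4/9, 16/9): add ∫ 3·t^(s-1) dt
over [16/9, 4), the kernel integral of 2 enters the sum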